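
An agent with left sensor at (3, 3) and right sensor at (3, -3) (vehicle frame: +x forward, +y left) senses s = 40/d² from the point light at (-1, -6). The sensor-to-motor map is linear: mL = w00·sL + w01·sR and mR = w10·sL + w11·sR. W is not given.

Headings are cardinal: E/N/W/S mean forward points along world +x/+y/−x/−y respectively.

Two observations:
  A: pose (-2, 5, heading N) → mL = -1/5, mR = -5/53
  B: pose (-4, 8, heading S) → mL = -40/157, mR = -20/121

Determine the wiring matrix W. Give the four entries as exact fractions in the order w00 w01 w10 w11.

obs A: pose=(-2,5,N) → sL=10/53, sR=1/5, mL=-1/5, mR=-5/53
obs B: pose=(-4,8,S) → sL=40/121, sR=40/157, mL=-40/157, mR=-20/121
sensor matrix S = [[10/53, 1/5], [40/121, 40/157]]; det S = -18168/1006841
solve [mL_A; mL_B] = S·[w00; w01] and [mR_A; mR_B] = S·[w10; w11]:
  w00 = 0, w01 = -1, w10 = -1/2, w11 = 0

0 -1 -1/2 0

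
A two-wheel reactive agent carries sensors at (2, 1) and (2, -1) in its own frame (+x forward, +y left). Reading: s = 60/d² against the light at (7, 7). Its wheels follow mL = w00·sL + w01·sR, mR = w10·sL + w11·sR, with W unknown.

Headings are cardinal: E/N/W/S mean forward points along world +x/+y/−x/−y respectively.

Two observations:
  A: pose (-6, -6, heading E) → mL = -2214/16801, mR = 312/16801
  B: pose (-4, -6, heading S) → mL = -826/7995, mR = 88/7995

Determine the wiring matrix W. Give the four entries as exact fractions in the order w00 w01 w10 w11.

-1 1/2 1/2 -1/2

obs A: pose=(-6,-6,E) → sL=12/53, sR=60/317, mL=-2214/16801, mR=312/16801
obs B: pose=(-4,-6,S) → sL=12/65, sR=20/123, mL=-826/7995, mR=88/7995
sensor matrix S = [[12/53, 60/317], [12/65, 20/123]]; det S = 16768/8954933
solve [mL_A; mL_B] = S·[w00; w01] and [mR_A; mR_B] = S·[w10; w11]:
  w00 = -1, w01 = 1/2, w10 = 1/2, w11 = -1/2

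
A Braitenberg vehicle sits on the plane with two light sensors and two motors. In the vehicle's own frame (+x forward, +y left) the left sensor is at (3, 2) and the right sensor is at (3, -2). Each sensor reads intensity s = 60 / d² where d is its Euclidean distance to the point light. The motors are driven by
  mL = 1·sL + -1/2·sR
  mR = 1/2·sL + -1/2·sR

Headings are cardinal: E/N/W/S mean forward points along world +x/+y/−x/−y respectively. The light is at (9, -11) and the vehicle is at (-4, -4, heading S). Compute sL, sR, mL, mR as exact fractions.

60/137 60/241 10350/33017 3120/33017

left sensor world pos  = (-2, -7); dL² = 137
right sensor world pos = (-6, -7); dR² = 241
sL = 60/137 = 60/137
sR = 60/241 = 60/241
mL = 1·sL + -1/2·sR = 10350/33017
mR = 1/2·sL + -1/2·sR = 3120/33017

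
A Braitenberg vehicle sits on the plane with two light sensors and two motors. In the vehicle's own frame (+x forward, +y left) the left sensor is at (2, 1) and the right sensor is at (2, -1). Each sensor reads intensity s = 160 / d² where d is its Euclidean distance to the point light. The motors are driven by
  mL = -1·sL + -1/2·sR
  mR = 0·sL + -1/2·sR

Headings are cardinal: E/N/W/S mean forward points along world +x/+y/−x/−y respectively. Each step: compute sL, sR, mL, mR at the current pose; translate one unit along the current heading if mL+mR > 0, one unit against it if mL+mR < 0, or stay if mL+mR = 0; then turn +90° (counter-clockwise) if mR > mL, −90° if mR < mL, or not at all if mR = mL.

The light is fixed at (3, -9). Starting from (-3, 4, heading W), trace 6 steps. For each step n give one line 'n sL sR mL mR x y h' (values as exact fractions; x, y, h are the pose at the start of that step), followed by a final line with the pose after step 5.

n=0: pose=(-3,4,W); sL=10/13, sR=8/13; mL=-14/13, mR=-4/13; mL+mR=-18/13 → advance -1; mR−mL=10/13 → turn +1·90°
n=1: pose=(-2,4,S); sL=160/137, sR=160/157; mL=-36080/21509, mR=-80/157; mL+mR=-47040/21509 → advance -1; mR−mL=160/137 → turn +1·90°
n=2: pose=(-2,5,E); sL=80/117, sR=80/89; mL=-11800/10413, mR=-40/89; mL+mR=-16480/10413 → advance -1; mR−mL=80/117 → turn +1·90°
n=3: pose=(-3,5,N); sL=32/61, sR=160/281; mL=-13872/17141, mR=-80/281; mL+mR=-18752/17141 → advance -1; mR−mL=32/61 → turn +1·90°
n=4: pose=(-3,4,W); sL=10/13, sR=8/13; mL=-14/13, mR=-4/13; mL+mR=-18/13 → advance -1; mR−mL=10/13 → turn +1·90°
n=5: pose=(-2,4,S); sL=160/137, sR=160/157; mL=-36080/21509, mR=-80/157; mL+mR=-47040/21509 → advance -1; mR−mL=160/137 → turn +1·90°

0 10/13 8/13 -14/13 -4/13 -3 4 W
1 160/137 160/157 -36080/21509 -80/157 -2 4 S
2 80/117 80/89 -11800/10413 -40/89 -2 5 E
3 32/61 160/281 -13872/17141 -80/281 -3 5 N
4 10/13 8/13 -14/13 -4/13 -3 4 W
5 160/137 160/157 -36080/21509 -80/157 -2 4 S
final -2 5 E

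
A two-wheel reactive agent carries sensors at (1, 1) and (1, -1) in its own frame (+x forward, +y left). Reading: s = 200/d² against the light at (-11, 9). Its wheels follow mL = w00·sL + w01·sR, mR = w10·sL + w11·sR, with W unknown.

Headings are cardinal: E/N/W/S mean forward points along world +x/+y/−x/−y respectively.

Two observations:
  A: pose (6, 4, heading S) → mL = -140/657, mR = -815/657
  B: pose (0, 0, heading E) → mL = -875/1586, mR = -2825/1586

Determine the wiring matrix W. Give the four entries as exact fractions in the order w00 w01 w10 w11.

obs A: pose=(6,4,S) → sL=5/9, sR=50/73, mL=-140/657, mR=-815/657
obs B: pose=(0,0,E) → sL=25/26, sR=50/61, mL=-875/1586, mR=-2825/1586
sensor matrix S = [[5/9, 50/73], [25/26, 50/61]]; det S = -105875/521001
solve [mL_A; mL_B] = S·[w00; w01] and [mR_A; mR_B] = S·[w10; w11]:
  w00 = -1, w01 = 1/2, w10 = -1, w11 = -1

-1 1/2 -1 -1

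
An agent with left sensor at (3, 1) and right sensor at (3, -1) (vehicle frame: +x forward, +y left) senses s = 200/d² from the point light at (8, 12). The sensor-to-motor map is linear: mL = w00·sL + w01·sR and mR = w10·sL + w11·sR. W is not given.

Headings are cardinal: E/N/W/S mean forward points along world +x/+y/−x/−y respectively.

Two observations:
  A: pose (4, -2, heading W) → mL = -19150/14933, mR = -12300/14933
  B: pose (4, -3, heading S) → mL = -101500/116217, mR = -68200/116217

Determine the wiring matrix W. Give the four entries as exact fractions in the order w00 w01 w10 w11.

-1/2 -1 -1/2 -1/2

obs A: pose=(4,-2,W) → sL=100/137, sR=100/109, mL=-19150/14933, mR=-12300/14933
obs B: pose=(4,-3,S) → sL=200/333, sR=200/349, mL=-101500/116217, mR=-68200/116217
sensor matrix S = [[100/137, 100/109], [200/333, 200/349]]; det S = -230320000/1735468461
solve [mL_A; mL_B] = S·[w00; w01] and [mR_A; mR_B] = S·[w10; w11]:
  w00 = -1/2, w01 = -1, w10 = -1/2, w11 = -1/2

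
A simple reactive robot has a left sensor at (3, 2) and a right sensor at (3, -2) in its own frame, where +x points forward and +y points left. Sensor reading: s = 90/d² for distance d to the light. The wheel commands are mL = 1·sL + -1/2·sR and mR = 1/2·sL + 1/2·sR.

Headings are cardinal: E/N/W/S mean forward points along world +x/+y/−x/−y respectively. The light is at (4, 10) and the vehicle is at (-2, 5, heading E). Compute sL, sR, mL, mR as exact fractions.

left sensor world pos  = (1, 7); dL² = 18
right sensor world pos = (1, 3); dR² = 58
sL = 90/18 = 5
sR = 90/58 = 45/29
mL = 1·sL + -1/2·sR = 245/58
mR = 1/2·sL + 1/2·sR = 95/29

5 45/29 245/58 95/29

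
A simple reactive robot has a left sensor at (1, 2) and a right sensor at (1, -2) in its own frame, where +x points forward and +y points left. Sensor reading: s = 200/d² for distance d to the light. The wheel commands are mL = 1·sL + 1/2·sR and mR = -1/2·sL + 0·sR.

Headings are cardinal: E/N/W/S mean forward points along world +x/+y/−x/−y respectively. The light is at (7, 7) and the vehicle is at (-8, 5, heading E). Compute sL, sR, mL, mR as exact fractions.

left sensor world pos  = (-7, 7); dL² = 196
right sensor world pos = (-7, 3); dR² = 212
sL = 200/196 = 50/49
sR = 200/212 = 50/53
mL = 1·sL + 1/2·sR = 3875/2597
mR = -1/2·sL + 0·sR = -25/49

50/49 50/53 3875/2597 -25/49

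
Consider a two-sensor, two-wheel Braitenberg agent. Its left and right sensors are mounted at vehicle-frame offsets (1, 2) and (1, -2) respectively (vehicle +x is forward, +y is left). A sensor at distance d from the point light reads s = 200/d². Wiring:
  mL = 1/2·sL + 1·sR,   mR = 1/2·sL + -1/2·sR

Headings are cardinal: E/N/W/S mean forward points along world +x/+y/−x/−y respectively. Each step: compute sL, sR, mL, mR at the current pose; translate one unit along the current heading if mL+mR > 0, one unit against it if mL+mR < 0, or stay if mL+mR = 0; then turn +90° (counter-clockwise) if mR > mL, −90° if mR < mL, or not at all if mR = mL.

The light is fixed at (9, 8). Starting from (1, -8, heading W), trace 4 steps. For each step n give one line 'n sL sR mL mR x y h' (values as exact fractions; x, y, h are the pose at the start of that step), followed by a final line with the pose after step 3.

0 40/81 200/277 21740/22437 -2560/22437 1 -8 W
1 100/173 100/137 24150/23701 -1800/23701 0 -8 N
2 200/233 200/353 81900/82249 12000/82249 0 -7 E
3 50/73 50/89 5875/6497 400/6497 1 -7 S
final 1 -8 W

n=0: pose=(1,-8,W); sL=40/81, sR=200/277; mL=21740/22437, mR=-2560/22437; mL+mR=19180/22437 → advance +1; mR−mL=-300/277 → turn -1·90°
n=1: pose=(0,-8,N); sL=100/173, sR=100/137; mL=24150/23701, mR=-1800/23701; mL+mR=22350/23701 → advance +1; mR−mL=-150/137 → turn -1·90°
n=2: pose=(0,-7,E); sL=200/233, sR=200/353; mL=81900/82249, mR=12000/82249; mL+mR=93900/82249 → advance +1; mR−mL=-300/353 → turn -1·90°
n=3: pose=(1,-7,S); sL=50/73, sR=50/89; mL=5875/6497, mR=400/6497; mL+mR=6275/6497 → advance +1; mR−mL=-75/89 → turn -1·90°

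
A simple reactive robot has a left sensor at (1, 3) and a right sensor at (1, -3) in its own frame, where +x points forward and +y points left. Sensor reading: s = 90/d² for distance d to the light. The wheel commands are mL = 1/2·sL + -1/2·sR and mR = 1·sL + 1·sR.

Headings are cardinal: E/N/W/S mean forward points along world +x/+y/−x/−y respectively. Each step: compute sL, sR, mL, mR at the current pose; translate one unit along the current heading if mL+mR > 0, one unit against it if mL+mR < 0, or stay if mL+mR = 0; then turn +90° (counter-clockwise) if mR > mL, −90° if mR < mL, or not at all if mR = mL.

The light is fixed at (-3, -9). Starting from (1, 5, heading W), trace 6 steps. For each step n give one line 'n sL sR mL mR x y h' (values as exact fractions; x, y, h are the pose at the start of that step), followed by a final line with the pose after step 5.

n=0: pose=(1,5,W); sL=9/13, sR=45/149; mL=378/1937, mR=1926/1937; mL+mR=2304/1937 → advance +1; mR−mL=1548/1937 → turn +1·90°
n=1: pose=(0,5,S); sL=18/41, sR=90/169; mL=-324/6929, mR=6732/6929; mL+mR=6408/6929 → advance +1; mR−mL=7056/6929 → turn +1·90°
n=2: pose=(0,4,E); sL=45/136, sR=45/58; mL=-1755/7888, mR=4365/3944; mL+mR=6975/7888 → advance +1; mR−mL=10485/7888 → turn +1·90°
n=3: pose=(1,4,N); sL=90/197, sR=18/49; mL=432/9653, mR=7956/9653; mL+mR=8388/9653 → advance +1; mR−mL=7524/9653 → turn +1·90°
n=4: pose=(1,5,W); sL=9/13, sR=45/149; mL=378/1937, mR=1926/1937; mL+mR=2304/1937 → advance +1; mR−mL=1548/1937 → turn +1·90°
n=5: pose=(0,5,S); sL=18/41, sR=90/169; mL=-324/6929, mR=6732/6929; mL+mR=6408/6929 → advance +1; mR−mL=7056/6929 → turn +1·90°

0 9/13 45/149 378/1937 1926/1937 1 5 W
1 18/41 90/169 -324/6929 6732/6929 0 5 S
2 45/136 45/58 -1755/7888 4365/3944 0 4 E
3 90/197 18/49 432/9653 7956/9653 1 4 N
4 9/13 45/149 378/1937 1926/1937 1 5 W
5 18/41 90/169 -324/6929 6732/6929 0 5 S
final 0 4 E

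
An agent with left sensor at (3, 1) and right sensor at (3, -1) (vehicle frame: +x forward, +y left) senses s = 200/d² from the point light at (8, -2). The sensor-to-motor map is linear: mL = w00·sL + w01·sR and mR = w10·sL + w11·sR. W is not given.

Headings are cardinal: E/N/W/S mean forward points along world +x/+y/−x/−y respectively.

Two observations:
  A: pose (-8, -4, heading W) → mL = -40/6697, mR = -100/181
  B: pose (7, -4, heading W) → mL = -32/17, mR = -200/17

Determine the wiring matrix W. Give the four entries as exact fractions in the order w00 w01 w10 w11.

obs A: pose=(-8,-4,W) → sL=20/37, sR=100/181, mL=-40/6697, mR=-100/181
obs B: pose=(7,-4,W) → sL=8, sR=200/17, mL=-32/17, mR=-200/17
sensor matrix S = [[20/37, 100/181], [8, 200/17]]; det S = 220800/113849
solve [mL_A; mL_B] = S·[w00; w01] and [mR_A; mR_B] = S·[w10; w11]:
  w00 = 1/2, w01 = -1/2, w10 = 0, w11 = -1

1/2 -1/2 0 -1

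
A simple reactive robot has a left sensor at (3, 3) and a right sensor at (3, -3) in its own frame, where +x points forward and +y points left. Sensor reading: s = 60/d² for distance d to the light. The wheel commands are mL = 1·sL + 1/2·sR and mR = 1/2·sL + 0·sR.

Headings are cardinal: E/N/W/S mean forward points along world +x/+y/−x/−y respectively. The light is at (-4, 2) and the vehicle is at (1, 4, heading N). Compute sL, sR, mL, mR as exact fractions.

left sensor world pos  = (-2, 7); dL² = 29
right sensor world pos = (4, 7); dR² = 89
sL = 60/29 = 60/29
sR = 60/89 = 60/89
mL = 1·sL + 1/2·sR = 6210/2581
mR = 1/2·sL + 0·sR = 30/29

60/29 60/89 6210/2581 30/29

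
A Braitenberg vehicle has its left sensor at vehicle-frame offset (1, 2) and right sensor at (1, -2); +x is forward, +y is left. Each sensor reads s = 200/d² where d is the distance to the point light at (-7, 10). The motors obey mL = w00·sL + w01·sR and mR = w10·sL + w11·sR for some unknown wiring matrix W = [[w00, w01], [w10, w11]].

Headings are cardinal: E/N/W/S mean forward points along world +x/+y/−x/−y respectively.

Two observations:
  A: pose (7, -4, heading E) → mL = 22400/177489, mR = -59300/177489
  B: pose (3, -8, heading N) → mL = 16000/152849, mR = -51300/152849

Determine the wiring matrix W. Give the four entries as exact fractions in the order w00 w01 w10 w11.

obs A: pose=(7,-4,E) → sL=200/369, sR=200/481, mL=22400/177489, mR=-59300/177489
obs B: pose=(3,-8,N) → sL=200/353, sR=200/433, mL=16000/152849, mR=-51300/152849
sensor matrix S = [[200/369, 200/481], [200/353, 200/433]]; det S = 400640000/27129016161
solve [mL_A; mL_B] = S·[w00; w01] and [mR_A; mR_B] = S·[w10; w11]:
  w00 = 1, w01 = -1, w10 = -1, w11 = 1/2

1 -1 -1 1/2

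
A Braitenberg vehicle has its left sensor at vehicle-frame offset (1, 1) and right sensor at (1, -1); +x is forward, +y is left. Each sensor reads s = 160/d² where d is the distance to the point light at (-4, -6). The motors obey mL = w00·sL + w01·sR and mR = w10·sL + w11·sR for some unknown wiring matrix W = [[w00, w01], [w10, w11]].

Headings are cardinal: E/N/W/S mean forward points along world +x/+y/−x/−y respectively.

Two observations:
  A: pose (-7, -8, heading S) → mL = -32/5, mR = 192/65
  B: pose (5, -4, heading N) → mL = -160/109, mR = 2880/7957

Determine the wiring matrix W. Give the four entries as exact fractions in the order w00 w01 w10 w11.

0 -1 1/2 -1/2

obs A: pose=(-7,-8,S) → sL=160/13, sR=32/5, mL=-32/5, mR=192/65
obs B: pose=(5,-4,N) → sL=160/73, sR=160/109, mL=-160/109, mR=2880/7957
sensor matrix S = [[160/13, 32/5], [160/73, 160/109]]; det S = 417792/103441
solve [mL_A; mL_B] = S·[w00; w01] and [mR_A; mR_B] = S·[w10; w11]:
  w00 = 0, w01 = -1, w10 = 1/2, w11 = -1/2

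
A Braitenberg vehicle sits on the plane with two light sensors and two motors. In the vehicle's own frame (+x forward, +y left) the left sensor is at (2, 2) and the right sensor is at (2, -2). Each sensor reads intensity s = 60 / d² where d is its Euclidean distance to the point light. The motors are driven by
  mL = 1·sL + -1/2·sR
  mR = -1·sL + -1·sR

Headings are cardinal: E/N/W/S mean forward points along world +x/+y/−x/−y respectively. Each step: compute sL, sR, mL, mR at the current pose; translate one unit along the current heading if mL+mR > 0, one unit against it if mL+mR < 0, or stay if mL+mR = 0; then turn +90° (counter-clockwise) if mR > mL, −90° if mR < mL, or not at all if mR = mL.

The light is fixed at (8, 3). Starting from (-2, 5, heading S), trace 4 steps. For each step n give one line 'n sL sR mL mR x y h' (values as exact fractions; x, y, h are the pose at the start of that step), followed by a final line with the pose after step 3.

0 15/16 5/12 35/48 -65/48 -2 5 S
1 12/29 60/169 1158/4901 -3768/4901 -2 6 W
2 30/73 30/37 15/2701 -3300/2701 -1 6 N
3 12/13 60/49 198/637 -1368/637 -1 5 E
final -2 5 S

n=0: pose=(-2,5,S); sL=15/16, sR=5/12; mL=35/48, mR=-65/48; mL+mR=-5/8 → advance -1; mR−mL=-25/12 → turn -1·90°
n=1: pose=(-2,6,W); sL=12/29, sR=60/169; mL=1158/4901, mR=-3768/4901; mL+mR=-90/169 → advance -1; mR−mL=-4926/4901 → turn -1·90°
n=2: pose=(-1,6,N); sL=30/73, sR=30/37; mL=15/2701, mR=-3300/2701; mL+mR=-45/37 → advance -1; mR−mL=-3315/2701 → turn -1·90°
n=3: pose=(-1,5,E); sL=12/13, sR=60/49; mL=198/637, mR=-1368/637; mL+mR=-90/49 → advance -1; mR−mL=-1566/637 → turn -1·90°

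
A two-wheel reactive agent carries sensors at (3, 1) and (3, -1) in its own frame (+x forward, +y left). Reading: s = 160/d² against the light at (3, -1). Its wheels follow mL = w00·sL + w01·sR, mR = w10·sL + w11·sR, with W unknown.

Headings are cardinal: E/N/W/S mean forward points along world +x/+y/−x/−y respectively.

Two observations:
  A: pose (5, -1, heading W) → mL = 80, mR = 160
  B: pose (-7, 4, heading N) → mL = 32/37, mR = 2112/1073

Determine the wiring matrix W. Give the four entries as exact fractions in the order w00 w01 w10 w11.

obs A: pose=(5,-1,W) → sL=80, sR=80, mL=80, mR=160
obs B: pose=(-7,4,N) → sL=32/37, sR=32/29, mL=32/37, mR=2112/1073
sensor matrix S = [[80, 80], [32/37, 32/29]]; det S = 20480/1073
solve [mL_A; mL_B] = S·[w00; w01] and [mR_A; mR_B] = S·[w10; w11]:
  w00 = 1, w01 = 0, w10 = 1, w11 = 1

1 0 1 1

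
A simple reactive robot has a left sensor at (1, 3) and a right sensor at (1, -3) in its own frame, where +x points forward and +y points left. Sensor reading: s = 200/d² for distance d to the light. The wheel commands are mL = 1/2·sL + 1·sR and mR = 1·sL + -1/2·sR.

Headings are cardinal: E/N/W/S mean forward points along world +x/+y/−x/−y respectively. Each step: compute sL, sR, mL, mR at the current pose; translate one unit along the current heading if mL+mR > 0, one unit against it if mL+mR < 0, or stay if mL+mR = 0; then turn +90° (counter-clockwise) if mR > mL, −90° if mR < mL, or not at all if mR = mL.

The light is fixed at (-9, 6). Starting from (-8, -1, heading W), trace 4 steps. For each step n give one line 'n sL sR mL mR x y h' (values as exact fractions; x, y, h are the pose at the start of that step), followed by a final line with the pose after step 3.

n=0: pose=(-8,-1,W); sL=2, sR=25/2; mL=27/2, mR=-17/4; mL+mR=37/4 → advance +1; mR−mL=-71/4 → turn -1·90°
n=1: pose=(-9,-1,N); sL=40/9, sR=40/9; mL=20/3, mR=20/9; mL+mR=80/9 → advance +1; mR−mL=-40/9 → turn -1·90°
n=2: pose=(-9,0,E); sL=20, sR=100/41; mL=510/41, mR=770/41; mL+mR=1280/41 → advance +1; mR−mL=260/41 → turn +1·90°
n=3: pose=(-8,0,N); sL=200/29, sR=200/41; mL=9900/1189, mR=5300/1189; mL+mR=15200/1189 → advance +1; mR−mL=-4600/1189 → turn -1·90°

0 2 25/2 27/2 -17/4 -8 -1 W
1 40/9 40/9 20/3 20/9 -9 -1 N
2 20 100/41 510/41 770/41 -9 0 E
3 200/29 200/41 9900/1189 5300/1189 -8 0 N
final -8 1 E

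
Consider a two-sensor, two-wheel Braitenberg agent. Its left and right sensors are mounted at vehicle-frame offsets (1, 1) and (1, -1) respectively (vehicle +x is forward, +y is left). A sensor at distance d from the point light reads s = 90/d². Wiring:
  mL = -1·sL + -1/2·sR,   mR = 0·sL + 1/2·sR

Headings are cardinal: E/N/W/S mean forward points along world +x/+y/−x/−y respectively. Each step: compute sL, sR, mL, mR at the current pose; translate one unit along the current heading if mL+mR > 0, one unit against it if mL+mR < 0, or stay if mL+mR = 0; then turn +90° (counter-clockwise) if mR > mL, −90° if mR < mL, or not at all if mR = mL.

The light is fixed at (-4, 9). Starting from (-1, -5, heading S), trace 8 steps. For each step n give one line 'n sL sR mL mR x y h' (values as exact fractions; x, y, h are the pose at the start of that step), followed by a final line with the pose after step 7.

0 90/241 90/229 -31455/55189 45/229 -1 -5 S
1 9/16 45/106 -657/848 45/212 -1 -4 E
2 18/29 10/17 -451/493 5/17 -2 -4 N
3 45/113 9/17 -2547/3842 9/34 -2 -5 W
4 90/241 90/229 -31455/55189 45/229 -1 -5 S
5 9/16 45/106 -657/848 45/212 -1 -4 E
6 18/29 10/17 -451/493 5/17 -2 -4 N
7 45/113 9/17 -2547/3842 9/34 -2 -5 W
final -1 -5 S

n=0: pose=(-1,-5,S); sL=90/241, sR=90/229; mL=-31455/55189, mR=45/229; mL+mR=-90/241 → advance -1; mR−mL=42300/55189 → turn +1·90°
n=1: pose=(-1,-4,E); sL=9/16, sR=45/106; mL=-657/848, mR=45/212; mL+mR=-9/16 → advance -1; mR−mL=837/848 → turn +1·90°
n=2: pose=(-2,-4,N); sL=18/29, sR=10/17; mL=-451/493, mR=5/17; mL+mR=-18/29 → advance -1; mR−mL=596/493 → turn +1·90°
n=3: pose=(-2,-5,W); sL=45/113, sR=9/17; mL=-2547/3842, mR=9/34; mL+mR=-45/113 → advance -1; mR−mL=1782/1921 → turn +1·90°
n=4: pose=(-1,-5,S); sL=90/241, sR=90/229; mL=-31455/55189, mR=45/229; mL+mR=-90/241 → advance -1; mR−mL=42300/55189 → turn +1·90°
n=5: pose=(-1,-4,E); sL=9/16, sR=45/106; mL=-657/848, mR=45/212; mL+mR=-9/16 → advance -1; mR−mL=837/848 → turn +1·90°
n=6: pose=(-2,-4,N); sL=18/29, sR=10/17; mL=-451/493, mR=5/17; mL+mR=-18/29 → advance -1; mR−mL=596/493 → turn +1·90°
n=7: pose=(-2,-5,W); sL=45/113, sR=9/17; mL=-2547/3842, mR=9/34; mL+mR=-45/113 → advance -1; mR−mL=1782/1921 → turn +1·90°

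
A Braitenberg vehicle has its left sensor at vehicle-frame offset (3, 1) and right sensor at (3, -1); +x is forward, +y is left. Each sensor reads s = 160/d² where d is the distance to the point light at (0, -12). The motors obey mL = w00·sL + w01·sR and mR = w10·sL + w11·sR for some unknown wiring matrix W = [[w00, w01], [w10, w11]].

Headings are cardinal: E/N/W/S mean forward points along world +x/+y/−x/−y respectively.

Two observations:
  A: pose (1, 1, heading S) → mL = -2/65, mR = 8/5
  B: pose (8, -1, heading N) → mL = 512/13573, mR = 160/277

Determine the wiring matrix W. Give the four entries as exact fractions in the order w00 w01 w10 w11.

1/2 -1/2 0 1

obs A: pose=(1,1,S) → sL=20/13, sR=8/5, mL=-2/65, mR=8/5
obs B: pose=(8,-1,N) → sL=32/49, sR=160/277, mL=512/13573, mR=160/277
sensor matrix S = [[20/13, 8/5], [32/49, 160/277]]; det S = -137856/882245
solve [mL_A; mL_B] = S·[w00; w01] and [mR_A; mR_B] = S·[w10; w11]:
  w00 = 1/2, w01 = -1/2, w10 = 0, w11 = 1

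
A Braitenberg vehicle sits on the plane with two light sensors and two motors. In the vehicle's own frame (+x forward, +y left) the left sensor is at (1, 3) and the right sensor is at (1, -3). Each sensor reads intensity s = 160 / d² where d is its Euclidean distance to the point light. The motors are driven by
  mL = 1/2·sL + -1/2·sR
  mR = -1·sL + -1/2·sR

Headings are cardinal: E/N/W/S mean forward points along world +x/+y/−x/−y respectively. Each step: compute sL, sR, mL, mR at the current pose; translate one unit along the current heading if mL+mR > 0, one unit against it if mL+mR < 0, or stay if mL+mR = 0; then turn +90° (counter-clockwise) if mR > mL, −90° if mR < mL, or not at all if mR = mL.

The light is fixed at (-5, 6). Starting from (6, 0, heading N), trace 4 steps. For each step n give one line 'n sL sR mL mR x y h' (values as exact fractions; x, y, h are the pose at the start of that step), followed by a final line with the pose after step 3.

n=0: pose=(6,0,N); sL=160/89, sR=160/221; mL=10560/19669, mR=-42480/19669; mL+mR=-31920/19669 → advance -1; mR−mL=-240/89 → turn -1·90°
n=1: pose=(6,-1,E); sL=1, sR=40/61; mL=21/122, mR=-81/61; mL+mR=-141/122 → advance -1; mR−mL=-3/2 → turn -1·90°
n=2: pose=(5,-1,S); sL=160/233, sR=160/113; mL=-9600/26329, mR=-36720/26329; mL+mR=-46320/26329 → advance -1; mR−mL=-240/233 → turn -1·90°
n=3: pose=(5,0,W); sL=80/81, sR=16/9; mL=-32/81, mR=-152/81; mL+mR=-184/81 → advance -1; mR−mL=-40/27 → turn -1·90°

0 160/89 160/221 10560/19669 -42480/19669 6 0 N
1 1 40/61 21/122 -81/61 6 -1 E
2 160/233 160/113 -9600/26329 -36720/26329 5 -1 S
3 80/81 16/9 -32/81 -152/81 5 0 W
final 6 0 N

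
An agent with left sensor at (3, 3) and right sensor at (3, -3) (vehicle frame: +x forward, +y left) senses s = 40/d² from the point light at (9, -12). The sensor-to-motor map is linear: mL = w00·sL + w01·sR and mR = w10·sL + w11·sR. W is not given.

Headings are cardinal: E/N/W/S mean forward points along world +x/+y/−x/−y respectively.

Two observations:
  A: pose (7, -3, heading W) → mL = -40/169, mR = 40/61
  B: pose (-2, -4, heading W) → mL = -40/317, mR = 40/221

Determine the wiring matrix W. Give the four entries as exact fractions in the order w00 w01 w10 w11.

obs A: pose=(7,-3,W) → sL=40/61, sR=40/169, mL=-40/169, mR=40/61
obs B: pose=(-2,-4,W) → sL=40/221, sR=40/317, mL=-40/317, mR=40/221
sensor matrix S = [[40/61, 40/169], [40/221, 40/317]]; det S = 28819200/722217613
solve [mL_A; mL_B] = S·[w00; w01] and [mR_A; mR_B] = S·[w10; w11]:
  w00 = 0, w01 = -1, w10 = 1, w11 = 0

0 -1 1 0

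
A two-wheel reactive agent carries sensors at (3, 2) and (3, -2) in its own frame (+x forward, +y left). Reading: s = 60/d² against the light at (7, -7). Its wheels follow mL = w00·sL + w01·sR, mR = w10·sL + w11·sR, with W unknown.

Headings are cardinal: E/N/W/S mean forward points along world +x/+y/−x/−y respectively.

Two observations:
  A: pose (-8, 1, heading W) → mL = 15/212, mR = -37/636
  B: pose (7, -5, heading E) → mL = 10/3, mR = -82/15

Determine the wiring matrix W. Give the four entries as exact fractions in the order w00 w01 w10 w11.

obs A: pose=(-8,1,W) → sL=1/6, sR=15/106, mL=15/212, mR=-37/636
obs B: pose=(7,-5,E) → sL=12/5, sR=20/3, mL=10/3, mR=-82/15
sensor matrix S = [[1/6, 15/106], [12/5, 20/3]]; det S = 368/477
solve [mL_A; mL_B] = S·[w00; w01] and [mR_A; mR_B] = S·[w10; w11]:
  w00 = 0, w01 = 1/2, w10 = 1/2, w11 = -1

0 1/2 1/2 -1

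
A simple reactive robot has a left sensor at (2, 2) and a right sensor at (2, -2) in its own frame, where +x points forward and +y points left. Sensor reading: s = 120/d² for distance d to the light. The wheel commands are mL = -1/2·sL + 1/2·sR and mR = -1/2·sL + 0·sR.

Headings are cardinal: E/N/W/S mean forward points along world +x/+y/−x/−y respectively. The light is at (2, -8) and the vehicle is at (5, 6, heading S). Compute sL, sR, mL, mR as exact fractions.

left sensor world pos  = (7, 4); dL² = 169
right sensor world pos = (3, 4); dR² = 145
sL = 120/169 = 120/169
sR = 120/145 = 24/29
mL = -1/2·sL + 1/2·sR = 288/4901
mR = -1/2·sL + 0·sR = -60/169

120/169 24/29 288/4901 -60/169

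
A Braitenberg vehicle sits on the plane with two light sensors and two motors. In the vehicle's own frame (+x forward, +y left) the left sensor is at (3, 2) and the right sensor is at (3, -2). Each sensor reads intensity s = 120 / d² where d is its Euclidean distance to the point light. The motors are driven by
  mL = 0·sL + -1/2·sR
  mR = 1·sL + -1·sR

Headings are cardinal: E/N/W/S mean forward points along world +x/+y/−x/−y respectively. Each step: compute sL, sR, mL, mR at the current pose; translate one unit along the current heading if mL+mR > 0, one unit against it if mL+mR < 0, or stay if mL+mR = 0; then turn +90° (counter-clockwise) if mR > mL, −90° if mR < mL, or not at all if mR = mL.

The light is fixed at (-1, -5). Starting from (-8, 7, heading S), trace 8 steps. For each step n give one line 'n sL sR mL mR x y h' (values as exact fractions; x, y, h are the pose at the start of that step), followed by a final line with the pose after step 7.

n=0: pose=(-8,7,S); sL=60/53, sR=20/27; mL=-10/27, mR=560/1431; mL+mR=10/477 → advance +1; mR−mL=1090/1431 → turn +1·90°
n=1: pose=(-8,6,E); sL=24/37, sR=120/97; mL=-60/97, mR=-2112/3589; mL+mR=-4332/3589 → advance -1; mR−mL=108/3589 → turn +1·90°
n=2: pose=(-9,6,N); sL=15/37, sR=15/29; mL=-15/58, mR=-120/1073; mL+mR=-795/2146 → advance -1; mR−mL=315/2146 → turn +1·90°
n=3: pose=(-9,5,W); sL=24/37, sR=24/53; mL=-12/53, mR=384/1961; mL+mR=-60/1961 → advance -1; mR−mL=828/1961 → turn +1·90°
n=4: pose=(-8,5,S); sL=60/37, sR=12/13; mL=-6/13, mR=336/481; mL+mR=114/481 → advance +1; mR−mL=558/481 → turn +1·90°
n=5: pose=(-8,4,E); sL=120/137, sR=24/13; mL=-12/13, mR=-1728/1781; mL+mR=-3372/1781 → advance -1; mR−mL=-84/1781 → turn -1·90°
n=6: pose=(-9,4,S); sL=5/3, sR=15/17; mL=-15/34, mR=40/51; mL+mR=35/102 → advance +1; mR−mL=125/102 → turn +1·90°
n=7: pose=(-9,3,E); sL=24/25, sR=120/61; mL=-60/61, mR=-1536/1525; mL+mR=-3036/1525 → advance -1; mR−mL=-36/1525 → turn -1·90°

0 60/53 20/27 -10/27 560/1431 -8 7 S
1 24/37 120/97 -60/97 -2112/3589 -8 6 E
2 15/37 15/29 -15/58 -120/1073 -9 6 N
3 24/37 24/53 -12/53 384/1961 -9 5 W
4 60/37 12/13 -6/13 336/481 -8 5 S
5 120/137 24/13 -12/13 -1728/1781 -8 4 E
6 5/3 15/17 -15/34 40/51 -9 4 S
7 24/25 120/61 -60/61 -1536/1525 -9 3 E
final -10 3 S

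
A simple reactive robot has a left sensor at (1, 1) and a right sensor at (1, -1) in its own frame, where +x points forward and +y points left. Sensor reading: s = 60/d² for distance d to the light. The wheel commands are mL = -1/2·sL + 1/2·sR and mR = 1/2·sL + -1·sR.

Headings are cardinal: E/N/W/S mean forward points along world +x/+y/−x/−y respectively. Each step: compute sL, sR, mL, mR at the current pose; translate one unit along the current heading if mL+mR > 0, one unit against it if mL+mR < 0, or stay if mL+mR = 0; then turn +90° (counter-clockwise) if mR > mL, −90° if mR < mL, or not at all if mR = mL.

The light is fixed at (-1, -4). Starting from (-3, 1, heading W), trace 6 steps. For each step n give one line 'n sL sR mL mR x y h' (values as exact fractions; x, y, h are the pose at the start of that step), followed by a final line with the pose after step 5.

n=0: pose=(-3,1,W); sL=12/5, sR=4/3; mL=-8/15, mR=-2/15; mL+mR=-2/3 → advance -1; mR−mL=2/5 → turn +1·90°
n=1: pose=(-2,1,S); sL=15/4, sR=3; mL=-3/8, mR=-9/8; mL+mR=-3/2 → advance -1; mR−mL=-3/4 → turn -1·90°
n=2: pose=(-2,2,W); sL=60/29, sR=60/53; mL=-720/1537, mR=-150/1537; mL+mR=-30/53 → advance -1; mR−mL=570/1537 → turn +1·90°
n=3: pose=(-1,2,S); sL=30/13, sR=30/13; mL=0, mR=-15/13; mL+mR=-15/13 → advance -1; mR−mL=-15/13 → turn -1·90°
n=4: pose=(-1,3,W); sL=60/37, sR=12/13; mL=-168/481, mR=-54/481; mL+mR=-6/13 → advance -1; mR−mL=114/481 → turn +1·90°
n=5: pose=(0,3,S); sL=3/2, sR=5/3; mL=1/12, mR=-11/12; mL+mR=-5/6 → advance -1; mR−mL=-1 → turn -1·90°

0 12/5 4/3 -8/15 -2/15 -3 1 W
1 15/4 3 -3/8 -9/8 -2 1 S
2 60/29 60/53 -720/1537 -150/1537 -2 2 W
3 30/13 30/13 0 -15/13 -1 2 S
4 60/37 12/13 -168/481 -54/481 -1 3 W
5 3/2 5/3 1/12 -11/12 0 3 S
final 0 4 W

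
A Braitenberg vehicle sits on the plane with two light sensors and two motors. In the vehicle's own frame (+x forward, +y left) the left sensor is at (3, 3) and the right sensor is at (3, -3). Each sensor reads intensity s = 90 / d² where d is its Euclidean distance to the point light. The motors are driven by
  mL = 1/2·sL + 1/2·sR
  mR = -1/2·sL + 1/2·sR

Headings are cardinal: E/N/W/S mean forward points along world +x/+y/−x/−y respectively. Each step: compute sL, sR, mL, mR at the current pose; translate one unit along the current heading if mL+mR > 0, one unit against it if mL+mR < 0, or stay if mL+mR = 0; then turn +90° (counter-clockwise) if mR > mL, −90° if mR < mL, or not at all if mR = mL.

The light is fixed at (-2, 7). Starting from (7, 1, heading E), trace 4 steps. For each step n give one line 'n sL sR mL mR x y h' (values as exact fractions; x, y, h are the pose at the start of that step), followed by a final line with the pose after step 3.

n=0: pose=(7,1,E); sL=10/17, sR=2/5; mL=42/85, mR=-8/85; mL+mR=2/5 → advance +1; mR−mL=-10/17 → turn -1·90°
n=1: pose=(8,1,S); sL=9/25, sR=9/13; mL=171/325, mR=54/325; mL+mR=9/13 → advance +1; mR−mL=-9/25 → turn -1·90°
n=2: pose=(8,0,W); sL=90/149, sR=18/13; mL=1926/1937, mR=756/1937; mL+mR=18/13 → advance +1; mR−mL=-90/149 → turn -1·90°
n=3: pose=(7,0,N); sL=45/26, sR=9/16; mL=477/416, mR=-243/416; mL+mR=9/16 → advance +1; mR−mL=-45/26 → turn -1·90°

0 10/17 2/5 42/85 -8/85 7 1 E
1 9/25 9/13 171/325 54/325 8 1 S
2 90/149 18/13 1926/1937 756/1937 8 0 W
3 45/26 9/16 477/416 -243/416 7 0 N
final 7 1 E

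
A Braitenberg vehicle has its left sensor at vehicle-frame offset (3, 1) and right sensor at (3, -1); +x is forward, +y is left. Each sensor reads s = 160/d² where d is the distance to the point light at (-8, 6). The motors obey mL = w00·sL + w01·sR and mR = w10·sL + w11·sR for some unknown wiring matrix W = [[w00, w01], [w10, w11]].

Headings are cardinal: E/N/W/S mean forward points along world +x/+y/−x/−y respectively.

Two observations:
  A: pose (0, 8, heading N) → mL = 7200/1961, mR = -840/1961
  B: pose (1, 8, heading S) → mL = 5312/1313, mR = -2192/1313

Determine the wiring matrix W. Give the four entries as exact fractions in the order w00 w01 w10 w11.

obs A: pose=(0,8,N) → sL=80/37, sR=80/53, mL=7200/1961, mR=-840/1961
obs B: pose=(1,8,S) → sL=160/101, sR=32/13, mL=5312/1313, mR=-2192/1313
sensor matrix S = [[80/37, 80/53], [160/101, 32/13]]; det S = 7546880/2574793
solve [mL_A; mL_B] = S·[w00; w01] and [mR_A; mR_B] = S·[w10; w11]:
  w00 = 1, w01 = 1, w10 = 1/2, w11 = -1

1 1 1/2 -1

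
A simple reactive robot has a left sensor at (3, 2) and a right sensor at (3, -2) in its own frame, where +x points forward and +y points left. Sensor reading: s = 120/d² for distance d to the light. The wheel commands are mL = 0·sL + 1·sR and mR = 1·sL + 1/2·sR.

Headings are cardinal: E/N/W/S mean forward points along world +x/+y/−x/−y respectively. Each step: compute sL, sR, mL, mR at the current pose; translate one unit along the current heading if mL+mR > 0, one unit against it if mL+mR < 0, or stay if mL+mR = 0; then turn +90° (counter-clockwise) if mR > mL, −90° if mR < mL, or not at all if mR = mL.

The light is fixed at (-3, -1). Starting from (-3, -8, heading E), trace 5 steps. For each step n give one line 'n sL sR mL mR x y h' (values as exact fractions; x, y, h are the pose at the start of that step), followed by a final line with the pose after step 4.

0 60/17 4/3 4/3 214/51 -3 -8 E
1 120/17 24/5 24/5 804/85 -2 -8 N
2 30/17 6 6 81/17 -2 -7 W
3 120/13 120/13 120/13 180/13 -3 -7 N
4 60/29 20/3 20/3 470/87 -3 -6 W
final -4 -6 N

n=0: pose=(-3,-8,E); sL=60/17, sR=4/3; mL=4/3, mR=214/51; mL+mR=94/17 → advance +1; mR−mL=146/51 → turn +1·90°
n=1: pose=(-2,-8,N); sL=120/17, sR=24/5; mL=24/5, mR=804/85; mL+mR=1212/85 → advance +1; mR−mL=396/85 → turn +1·90°
n=2: pose=(-2,-7,W); sL=30/17, sR=6; mL=6, mR=81/17; mL+mR=183/17 → advance +1; mR−mL=-21/17 → turn -1·90°
n=3: pose=(-3,-7,N); sL=120/13, sR=120/13; mL=120/13, mR=180/13; mL+mR=300/13 → advance +1; mR−mL=60/13 → turn +1·90°
n=4: pose=(-3,-6,W); sL=60/29, sR=20/3; mL=20/3, mR=470/87; mL+mR=350/29 → advance +1; mR−mL=-110/87 → turn -1·90°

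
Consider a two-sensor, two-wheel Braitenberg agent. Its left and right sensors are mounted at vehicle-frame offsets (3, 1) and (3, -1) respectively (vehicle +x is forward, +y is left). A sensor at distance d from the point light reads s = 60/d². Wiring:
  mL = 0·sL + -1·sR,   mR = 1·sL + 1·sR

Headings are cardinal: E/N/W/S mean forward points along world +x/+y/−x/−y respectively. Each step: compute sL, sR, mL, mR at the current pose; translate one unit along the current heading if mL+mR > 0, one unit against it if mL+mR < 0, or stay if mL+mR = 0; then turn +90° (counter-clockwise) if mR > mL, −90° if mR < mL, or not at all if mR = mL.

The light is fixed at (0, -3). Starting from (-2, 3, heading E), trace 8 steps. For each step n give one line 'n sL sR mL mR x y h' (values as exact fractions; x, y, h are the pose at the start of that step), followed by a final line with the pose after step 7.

n=0: pose=(-2,3,E); sL=6/5, sR=30/13; mL=-30/13, mR=228/65; mL+mR=6/5 → advance +1; mR−mL=378/65 → turn +1·90°
n=1: pose=(-1,3,N); sL=12/17, sR=20/27; mL=-20/27, mR=664/459; mL+mR=12/17 → advance +1; mR−mL=1004/459 → turn +1·90°
n=2: pose=(-1,4,W); sL=15/13, sR=3/4; mL=-3/4, mR=99/52; mL+mR=15/13 → advance +1; mR−mL=69/26 → turn +1·90°
n=3: pose=(-2,4,S); sL=60/17, sR=12/5; mL=-12/5, mR=504/85; mL+mR=60/17 → advance +1; mR−mL=708/85 → turn +1·90°
n=4: pose=(-2,3,E); sL=6/5, sR=30/13; mL=-30/13, mR=228/65; mL+mR=6/5 → advance +1; mR−mL=378/65 → turn +1·90°
n=5: pose=(-1,3,N); sL=12/17, sR=20/27; mL=-20/27, mR=664/459; mL+mR=12/17 → advance +1; mR−mL=1004/459 → turn +1·90°
n=6: pose=(-1,4,W); sL=15/13, sR=3/4; mL=-3/4, mR=99/52; mL+mR=15/13 → advance +1; mR−mL=69/26 → turn +1·90°
n=7: pose=(-2,4,S); sL=60/17, sR=12/5; mL=-12/5, mR=504/85; mL+mR=60/17 → advance +1; mR−mL=708/85 → turn +1·90°

0 6/5 30/13 -30/13 228/65 -2 3 E
1 12/17 20/27 -20/27 664/459 -1 3 N
2 15/13 3/4 -3/4 99/52 -1 4 W
3 60/17 12/5 -12/5 504/85 -2 4 S
4 6/5 30/13 -30/13 228/65 -2 3 E
5 12/17 20/27 -20/27 664/459 -1 3 N
6 15/13 3/4 -3/4 99/52 -1 4 W
7 60/17 12/5 -12/5 504/85 -2 4 S
final -2 3 E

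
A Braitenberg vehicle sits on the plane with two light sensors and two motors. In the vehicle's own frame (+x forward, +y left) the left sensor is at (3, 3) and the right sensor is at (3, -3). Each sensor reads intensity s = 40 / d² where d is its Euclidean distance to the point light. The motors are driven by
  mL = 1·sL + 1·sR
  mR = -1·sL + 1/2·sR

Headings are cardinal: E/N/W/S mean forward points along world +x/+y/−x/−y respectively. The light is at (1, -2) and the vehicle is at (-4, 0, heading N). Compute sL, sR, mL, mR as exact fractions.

40/89 40/29 4720/2581 620/2581

left sensor world pos  = (-7, 3); dL² = 89
right sensor world pos = (-1, 3); dR² = 29
sL = 40/89 = 40/89
sR = 40/29 = 40/29
mL = 1·sL + 1·sR = 4720/2581
mR = -1·sL + 1/2·sR = 620/2581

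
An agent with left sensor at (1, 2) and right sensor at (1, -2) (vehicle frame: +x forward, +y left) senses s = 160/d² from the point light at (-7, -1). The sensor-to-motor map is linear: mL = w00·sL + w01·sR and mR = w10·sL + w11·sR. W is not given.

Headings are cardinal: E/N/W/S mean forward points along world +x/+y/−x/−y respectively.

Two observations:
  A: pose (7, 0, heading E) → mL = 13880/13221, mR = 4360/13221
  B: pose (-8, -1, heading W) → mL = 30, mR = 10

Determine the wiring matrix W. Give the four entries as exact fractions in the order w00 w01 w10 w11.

obs A: pose=(7,0,E) → sL=80/117, sR=80/113, mL=13880/13221, mR=4360/13221
obs B: pose=(-8,-1,W) → sL=20, sR=20, mL=30, mR=10
sensor matrix S = [[80/117, 80/113], [20, 20]]; det S = -6400/13221
solve [mL_A; mL_B] = S·[w00; w01] and [mR_A; mR_B] = S·[w10; w11]:
  w00 = 1/2, w01 = 1, w10 = 1, w11 = -1/2

1/2 1 1 -1/2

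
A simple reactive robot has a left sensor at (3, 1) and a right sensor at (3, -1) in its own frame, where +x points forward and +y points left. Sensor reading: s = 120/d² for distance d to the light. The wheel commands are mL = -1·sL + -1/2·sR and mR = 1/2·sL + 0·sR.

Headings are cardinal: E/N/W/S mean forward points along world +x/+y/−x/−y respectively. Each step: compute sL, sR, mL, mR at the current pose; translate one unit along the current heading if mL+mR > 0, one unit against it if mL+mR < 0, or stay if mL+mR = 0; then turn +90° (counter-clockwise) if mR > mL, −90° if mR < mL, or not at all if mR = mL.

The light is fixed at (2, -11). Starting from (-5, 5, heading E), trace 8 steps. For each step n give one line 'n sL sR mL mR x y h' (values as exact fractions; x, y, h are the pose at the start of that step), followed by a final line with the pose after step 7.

n=0: pose=(-5,5,E); sL=24/61, sR=120/241; mL=-9444/14701, mR=12/61; mL+mR=-6552/14701 → advance -1; mR−mL=12336/14701 → turn +1·90°
n=1: pose=(-6,5,N); sL=60/221, sR=12/41; mL=-3786/9061, mR=30/221; mL+mR=-2556/9061 → advance -1; mR−mL=5016/9061 → turn +1·90°
n=2: pose=(-6,4,W); sL=120/317, sR=120/377; mL=-64260/119509, mR=60/317; mL+mR=-41640/119509 → advance -1; mR−mL=86880/119509 → turn +1·90°
n=3: pose=(-5,4,S); sL=2/3, sR=15/26; mL=-149/156, mR=1/3; mL+mR=-97/156 → advance -1; mR−mL=67/52 → turn +1·90°
n=4: pose=(-5,5,E); sL=24/61, sR=120/241; mL=-9444/14701, mR=12/61; mL+mR=-6552/14701 → advance -1; mR−mL=12336/14701 → turn +1·90°
n=5: pose=(-6,5,N); sL=60/221, sR=12/41; mL=-3786/9061, mR=30/221; mL+mR=-2556/9061 → advance -1; mR−mL=5016/9061 → turn +1·90°
n=6: pose=(-6,4,W); sL=120/317, sR=120/377; mL=-64260/119509, mR=60/317; mL+mR=-41640/119509 → advance -1; mR−mL=86880/119509 → turn +1·90°
n=7: pose=(-5,4,S); sL=2/3, sR=15/26; mL=-149/156, mR=1/3; mL+mR=-97/156 → advance -1; mR−mL=67/52 → turn +1·90°

0 24/61 120/241 -9444/14701 12/61 -5 5 E
1 60/221 12/41 -3786/9061 30/221 -6 5 N
2 120/317 120/377 -64260/119509 60/317 -6 4 W
3 2/3 15/26 -149/156 1/3 -5 4 S
4 24/61 120/241 -9444/14701 12/61 -5 5 E
5 60/221 12/41 -3786/9061 30/221 -6 5 N
6 120/317 120/377 -64260/119509 60/317 -6 4 W
7 2/3 15/26 -149/156 1/3 -5 4 S
final -5 5 E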